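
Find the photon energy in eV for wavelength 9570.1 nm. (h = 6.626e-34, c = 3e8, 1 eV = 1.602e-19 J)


E = hc/lambda = 6.626e-34 * 3e8 / 9.570e-06 = 2.077e-20 J = 0.1297 eV

0.1297 eV


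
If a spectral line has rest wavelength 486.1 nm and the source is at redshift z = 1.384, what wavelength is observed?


lam_obs = lam_emit * (1 + z) = 486.1 * (1 + 1.384) = 1158.8624

1158.8624 nm


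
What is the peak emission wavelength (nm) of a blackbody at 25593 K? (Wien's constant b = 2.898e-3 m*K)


lam_max = b / T = 2.898e-3 / 25593 = 1.132e-07 m = 113.2341 nm

113.2341 nm


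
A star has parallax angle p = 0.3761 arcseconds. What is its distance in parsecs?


d = 1/p = 1/0.3761 = 2.6589

2.6589 pc


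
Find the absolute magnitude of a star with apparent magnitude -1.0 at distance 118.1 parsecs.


M = m - 5*log10(d) + 5 = -1.0 - 5*log10(118.1) + 5 = -6.3612

-6.3612


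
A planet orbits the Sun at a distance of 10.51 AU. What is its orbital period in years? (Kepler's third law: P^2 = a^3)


P = a^(3/2) = 10.51^1.5 = 34.0725

34.0725 years


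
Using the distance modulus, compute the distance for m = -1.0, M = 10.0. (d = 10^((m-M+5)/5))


d = 10^((m - M + 5)/5) = 10^((-1.0 - 10.0 + 5)/5) = 0.0631

0.0631 pc


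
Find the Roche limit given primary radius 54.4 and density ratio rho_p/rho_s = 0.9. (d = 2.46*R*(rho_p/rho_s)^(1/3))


d_Roche = 2.46 * 54.4 * 0.9^(1/3) = 129.2057

129.2057


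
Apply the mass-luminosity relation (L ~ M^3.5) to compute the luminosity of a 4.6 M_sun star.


L/L_sun = (M/M_sun)^3.5 = 4.6^3.5 = 208.7625

208.7625 L_sun


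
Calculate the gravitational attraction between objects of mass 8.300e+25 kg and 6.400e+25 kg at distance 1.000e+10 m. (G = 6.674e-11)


F = G*m1*m2/r^2 = 6.674e-11 * 8.300e+25 * 6.400e+25 / (1.000e+10)^2 = 6.674e-11 * 5.312e+51 / 1.000e+20 = 3.545e+21

3.545e+21 N


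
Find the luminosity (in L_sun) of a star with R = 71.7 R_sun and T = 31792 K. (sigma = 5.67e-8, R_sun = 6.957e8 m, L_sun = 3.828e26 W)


R = 71.7 * 6.957e8 m = 4.988169e+10 m. L = 4*pi*R^2*sigma*T^4 = 4*pi*(4.988169e+10)^2 * 5.67e-8 * 31792^4 = 1.811117554e+33 W. L/L_sun = 1.811117554e+33 / 3.828e26 = 4.731e+06

4.731e+06 L_sun


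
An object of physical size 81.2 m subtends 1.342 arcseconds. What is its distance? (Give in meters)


D = size / theta_rad, theta_rad = 1.342 * pi/(180*3600) = 6.506e-06, D = 1.248e+07

1.248e+07 m


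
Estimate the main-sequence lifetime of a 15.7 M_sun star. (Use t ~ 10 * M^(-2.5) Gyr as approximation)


t = 10 * M^(-2.5) = 10 * 15.7^(-2.5) = 0.0102

0.0102 Gyr


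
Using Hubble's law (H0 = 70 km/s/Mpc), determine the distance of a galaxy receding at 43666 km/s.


d = v / H0 = 43666 / 70 = 623.8

623.8 Mpc


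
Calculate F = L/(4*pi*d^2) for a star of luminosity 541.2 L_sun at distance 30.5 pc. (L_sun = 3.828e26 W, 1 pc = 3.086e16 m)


F = L / (4*pi*d^2) = 2.072e+29 / (4*pi*(9.412e+17)^2) = 1.861e-08

1.861e-08 W/m^2


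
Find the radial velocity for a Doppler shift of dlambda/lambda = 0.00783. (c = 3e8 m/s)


v = (dlambda/lambda) * c = 0.00783 * 3e8 = 2.349e+06

2.349e+06 m/s


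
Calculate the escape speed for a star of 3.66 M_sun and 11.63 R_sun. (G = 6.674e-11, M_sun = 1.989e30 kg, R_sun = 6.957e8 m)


M = 3.66 * 1.989e30 kg = 7.27974e+30 kg; R = 11.63 * 6.957e8 m = 8.090991e+09 m. v_esc = sqrt(2GM/R) = sqrt(2 * 6.674e-11 * 7.27974e+30 / 8.090991e+09) = 346549.4183

346549.4183 m/s


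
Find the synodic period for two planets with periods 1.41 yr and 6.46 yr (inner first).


1/P_syn = |1/P1 - 1/P2| = |1/1.41 - 1/6.46| => P_syn = 1.8037

1.8037 years


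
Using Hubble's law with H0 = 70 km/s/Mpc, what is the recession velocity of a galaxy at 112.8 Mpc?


v = H0 * d = 70 * 112.8 = 7896.0

7896.0 km/s


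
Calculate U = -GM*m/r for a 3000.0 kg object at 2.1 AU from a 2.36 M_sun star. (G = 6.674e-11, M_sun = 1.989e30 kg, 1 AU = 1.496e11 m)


M = 2.36 * 1.989e30 kg = 4.69404e+30 kg; r = 2.1 AU * 1.496e11 m/AU = 3.1416e+11 m. U = -GM*m/r = -(6.674e-11 * 4.69404e+30 * 3000.0) / 3.1416e+11 = -2.992e+12

-2.992e+12 J


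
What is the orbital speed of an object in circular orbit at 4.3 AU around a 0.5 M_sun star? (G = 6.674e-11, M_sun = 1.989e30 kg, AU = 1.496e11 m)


v = sqrt(GM/r) = sqrt(6.674e-11 * 9.945e+29 / 6.433e+11) = 10157.7021

10157.7021 m/s


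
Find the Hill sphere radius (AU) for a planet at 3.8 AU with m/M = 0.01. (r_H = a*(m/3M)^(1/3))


r_H = a * (m/3M)^(1/3) = 3.8 * (0.01/3)^(1/3) = 0.5676

0.5676 AU


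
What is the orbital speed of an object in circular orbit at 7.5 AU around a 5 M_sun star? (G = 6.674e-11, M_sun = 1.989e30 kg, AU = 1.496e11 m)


v = sqrt(GM/r) = sqrt(6.674e-11 * 9.945e+30 / 1.122e+12) = 24321.9878

24321.9878 m/s


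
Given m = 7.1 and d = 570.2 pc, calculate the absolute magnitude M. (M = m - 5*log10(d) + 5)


M = m - 5*log10(d) + 5 = 7.1 - 5*log10(570.2) + 5 = -1.6801

-1.6801


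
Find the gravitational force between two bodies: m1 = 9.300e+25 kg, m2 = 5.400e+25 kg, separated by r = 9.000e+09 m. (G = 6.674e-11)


F = G*m1*m2/r^2 = 6.674e-11 * 9.300e+25 * 5.400e+25 / (9.000e+09)^2 = 6.674e-11 * 5.022e+51 / 8.100e+19 = 4.138e+21

4.138e+21 N


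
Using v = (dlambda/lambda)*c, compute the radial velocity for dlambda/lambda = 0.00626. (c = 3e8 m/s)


v = (dlambda/lambda) * c = 0.00626 * 3e8 = 1.878e+06

1.878e+06 m/s


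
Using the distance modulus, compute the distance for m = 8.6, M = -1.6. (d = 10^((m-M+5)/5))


d = 10^((m - M + 5)/5) = 10^((8.6 - -1.6 + 5)/5) = 1096.4782

1096.4782 pc


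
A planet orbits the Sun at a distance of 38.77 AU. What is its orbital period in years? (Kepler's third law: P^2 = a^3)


P = a^(3/2) = 38.77^1.5 = 241.4036

241.4036 years


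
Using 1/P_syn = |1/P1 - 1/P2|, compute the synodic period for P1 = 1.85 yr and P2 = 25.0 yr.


1/P_syn = |1/P1 - 1/P2| = |1/1.85 - 1/25.0| => P_syn = 1.9978

1.9978 years


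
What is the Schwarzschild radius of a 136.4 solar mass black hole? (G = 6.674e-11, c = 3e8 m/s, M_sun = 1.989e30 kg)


M = 136.4 * 1.989e30 kg = 2.712996e+32 kg. rs = 2GM/c^2 = 2 * 6.674e-11 * 2.712996e+32 / (3e8)^2 = 402367.4512

402367.4512 m


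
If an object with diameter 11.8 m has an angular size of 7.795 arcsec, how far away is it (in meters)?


D = size / theta_rad, theta_rad = 7.795 * pi/(180*3600) = 3.779e-05, D = 312241.785

312241.785 m


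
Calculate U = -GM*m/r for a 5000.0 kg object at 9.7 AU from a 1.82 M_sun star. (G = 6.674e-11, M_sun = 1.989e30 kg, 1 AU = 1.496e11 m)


M = 1.82 * 1.989e30 kg = 3.61998e+30 kg; r = 9.7 AU * 1.496e11 m/AU = 1.45112e+12 m. U = -GM*m/r = -(6.674e-11 * 3.61998e+30 * 5000.0) / 1.45112e+12 = -8.325e+11

-8.325e+11 J


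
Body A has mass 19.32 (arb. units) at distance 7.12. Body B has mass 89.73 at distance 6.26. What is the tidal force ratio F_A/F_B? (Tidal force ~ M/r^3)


Ratio = (M1/r1^3) / (M2/r2^3) = (19.32/7.12^3) / (89.73/6.26^3) = 0.1463

0.1463


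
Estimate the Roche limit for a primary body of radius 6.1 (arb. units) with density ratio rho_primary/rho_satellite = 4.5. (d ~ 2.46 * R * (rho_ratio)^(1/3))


d_Roche = 2.46 * 6.1 * 4.5^(1/3) = 24.7744

24.7744


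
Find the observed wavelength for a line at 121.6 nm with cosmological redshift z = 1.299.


lam_obs = lam_emit * (1 + z) = 121.6 * (1 + 1.299) = 279.5584

279.5584 nm


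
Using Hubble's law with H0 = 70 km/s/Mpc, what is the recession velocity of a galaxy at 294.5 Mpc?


v = H0 * d = 70 * 294.5 = 20615.0

20615.0 km/s


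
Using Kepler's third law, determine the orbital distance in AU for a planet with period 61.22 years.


a = P^(2/3) = 61.22^(2/3) = 15.5332

15.5332 AU


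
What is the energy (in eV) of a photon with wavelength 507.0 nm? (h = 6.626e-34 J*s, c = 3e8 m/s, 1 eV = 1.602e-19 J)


E = hc/lambda = 6.626e-34 * 3e8 / 5.070e-07 = 3.921e-19 J = 2.4474 eV

2.4474 eV


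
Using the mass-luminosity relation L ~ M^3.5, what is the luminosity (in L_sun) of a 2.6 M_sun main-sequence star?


L/L_sun = (M/M_sun)^3.5 = 2.6^3.5 = 28.3404

28.3404 L_sun


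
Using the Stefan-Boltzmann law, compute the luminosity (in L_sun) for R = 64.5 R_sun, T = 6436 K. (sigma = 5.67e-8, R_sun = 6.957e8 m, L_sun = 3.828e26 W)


R = 64.5 * 6.957e8 m = 4.487265e+10 m. L = 4*pi*R^2*sigma*T^4 = 4*pi*(4.487265e+10)^2 * 5.67e-8 * 6436^4 = 2.461617103e+30 W. L/L_sun = 2.461617103e+30 / 3.828e26 = 6430.5567

6430.5567 L_sun


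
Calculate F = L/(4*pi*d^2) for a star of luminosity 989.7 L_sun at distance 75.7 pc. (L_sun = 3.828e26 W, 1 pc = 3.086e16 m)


F = L / (4*pi*d^2) = 3.789e+29 / (4*pi*(2.336e+18)^2) = 5.524e-09

5.524e-09 W/m^2


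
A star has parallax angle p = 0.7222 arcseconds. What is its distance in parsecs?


d = 1/p = 1/0.7222 = 1.3847

1.3847 pc


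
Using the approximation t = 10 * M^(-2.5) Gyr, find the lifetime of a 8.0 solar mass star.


t = 10 * M^(-2.5) = 10 * 8.0^(-2.5) = 0.0552

0.0552 Gyr


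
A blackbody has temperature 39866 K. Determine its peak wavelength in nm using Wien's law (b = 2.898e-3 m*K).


lam_max = b / T = 2.898e-3 / 39866 = 7.269e-08 m = 72.6935 nm

72.6935 nm


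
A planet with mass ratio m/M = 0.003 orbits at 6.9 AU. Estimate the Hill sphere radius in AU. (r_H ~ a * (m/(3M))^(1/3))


r_H = a * (m/3M)^(1/3) = 6.9 * (0.003/3)^(1/3) = 0.69

0.69 AU


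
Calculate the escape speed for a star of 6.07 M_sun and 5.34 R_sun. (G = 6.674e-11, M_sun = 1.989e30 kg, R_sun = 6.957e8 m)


M = 6.07 * 1.989e30 kg = 1.207323e+31 kg; R = 5.34 * 6.957e8 m = 3.715038e+09 m. v_esc = sqrt(2GM/R) = sqrt(2 * 6.674e-11 * 1.207323e+31 / 3.715038e+09) = 658624.9914

658624.9914 m/s


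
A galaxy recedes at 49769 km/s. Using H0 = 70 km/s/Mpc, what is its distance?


d = v / H0 = 49769 / 70 = 710.9857

710.9857 Mpc


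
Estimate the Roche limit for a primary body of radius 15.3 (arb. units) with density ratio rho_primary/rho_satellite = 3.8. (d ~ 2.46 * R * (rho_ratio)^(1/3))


d_Roche = 2.46 * 15.3 * 3.8^(1/3) = 58.7338

58.7338


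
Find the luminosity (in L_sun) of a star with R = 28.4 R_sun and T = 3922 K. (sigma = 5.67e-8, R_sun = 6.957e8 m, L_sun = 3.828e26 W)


R = 28.4 * 6.957e8 m = 1.975788e+10 m. L = 4*pi*R^2*sigma*T^4 = 4*pi*(1.975788e+10)^2 * 5.67e-8 * 3922^4 = 6.581182998e+28 W. L/L_sun = 6.581182998e+28 / 3.828e26 = 171.9222

171.9222 L_sun


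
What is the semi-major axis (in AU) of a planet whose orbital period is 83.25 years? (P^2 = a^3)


a = P^(2/3) = 83.25^(2/3) = 19.0658

19.0658 AU


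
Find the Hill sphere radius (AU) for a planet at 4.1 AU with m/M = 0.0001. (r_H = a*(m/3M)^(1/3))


r_H = a * (m/3M)^(1/3) = 4.1 * (0.0001/3)^(1/3) = 0.132

0.132 AU


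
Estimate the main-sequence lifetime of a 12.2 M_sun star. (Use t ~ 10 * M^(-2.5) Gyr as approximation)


t = 10 * M^(-2.5) = 10 * 12.2^(-2.5) = 0.0192

0.0192 Gyr


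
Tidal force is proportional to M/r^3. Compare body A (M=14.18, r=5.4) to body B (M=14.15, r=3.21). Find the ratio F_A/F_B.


Ratio = (M1/r1^3) / (M2/r2^3) = (14.18/5.4^3) / (14.15/3.21^3) = 0.2105

0.2105


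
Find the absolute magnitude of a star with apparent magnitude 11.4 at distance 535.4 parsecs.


M = m - 5*log10(d) + 5 = 11.4 - 5*log10(535.4) + 5 = 2.7566

2.7566


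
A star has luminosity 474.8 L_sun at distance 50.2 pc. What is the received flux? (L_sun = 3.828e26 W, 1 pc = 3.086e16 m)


F = L / (4*pi*d^2) = 1.818e+29 / (4*pi*(1.549e+18)^2) = 6.027e-09

6.027e-09 W/m^2


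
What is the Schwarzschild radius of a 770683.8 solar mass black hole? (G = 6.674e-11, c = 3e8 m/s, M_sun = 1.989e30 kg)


M = 770683.8 * 1.989e30 kg = 1.532890078e+36 kg. rs = 2GM/c^2 = 2 * 6.674e-11 * 1.532890078e+36 / (3e8)^2 = 2.273e+09

2.273e+09 m


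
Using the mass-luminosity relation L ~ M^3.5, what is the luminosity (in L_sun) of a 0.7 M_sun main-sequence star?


L/L_sun = (M/M_sun)^3.5 = 0.7^3.5 = 0.287

0.287 L_sun


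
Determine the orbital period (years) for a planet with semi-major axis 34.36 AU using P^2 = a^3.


P = a^(3/2) = 34.36^1.5 = 201.4094

201.4094 years


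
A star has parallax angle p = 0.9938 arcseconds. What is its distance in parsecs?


d = 1/p = 1/0.9938 = 1.0062

1.0062 pc


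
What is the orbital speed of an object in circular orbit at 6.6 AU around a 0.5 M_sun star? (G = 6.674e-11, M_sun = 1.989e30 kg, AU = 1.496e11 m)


v = sqrt(GM/r) = sqrt(6.674e-11 * 9.945e+29 / 9.874e+11) = 8198.9404

8198.9404 m/s


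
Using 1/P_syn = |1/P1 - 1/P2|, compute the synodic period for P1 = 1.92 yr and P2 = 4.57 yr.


1/P_syn = |1/P1 - 1/P2| = |1/1.92 - 1/4.57| => P_syn = 3.3111

3.3111 years


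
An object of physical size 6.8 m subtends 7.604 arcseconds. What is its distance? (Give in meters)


D = size / theta_rad, theta_rad = 7.604 * pi/(180*3600) = 3.687e-05, D = 184455.6395

184455.6395 m


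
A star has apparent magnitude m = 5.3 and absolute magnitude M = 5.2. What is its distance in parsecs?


d = 10^((m - M + 5)/5) = 10^((5.3 - 5.2 + 5)/5) = 10.4713

10.4713 pc


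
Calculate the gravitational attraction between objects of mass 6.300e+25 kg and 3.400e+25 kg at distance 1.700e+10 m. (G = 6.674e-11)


F = G*m1*m2/r^2 = 6.674e-11 * 6.300e+25 * 3.400e+25 / (1.700e+10)^2 = 6.674e-11 * 2.142e+51 / 2.890e+20 = 4.947e+20

4.947e+20 N


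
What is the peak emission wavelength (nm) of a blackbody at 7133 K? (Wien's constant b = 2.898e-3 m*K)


lam_max = b / T = 2.898e-3 / 7133 = 4.063e-07 m = 406.2807 nm

406.2807 nm


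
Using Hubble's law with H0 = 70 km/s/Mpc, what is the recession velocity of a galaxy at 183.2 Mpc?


v = H0 * d = 70 * 183.2 = 12824.0

12824.0 km/s


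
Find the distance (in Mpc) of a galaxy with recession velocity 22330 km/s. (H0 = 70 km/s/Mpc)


d = v / H0 = 22330 / 70 = 319.0

319.0 Mpc


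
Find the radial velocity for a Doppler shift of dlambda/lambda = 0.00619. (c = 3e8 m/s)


v = (dlambda/lambda) * c = 0.00619 * 3e8 = 1.857e+06

1.857e+06 m/s


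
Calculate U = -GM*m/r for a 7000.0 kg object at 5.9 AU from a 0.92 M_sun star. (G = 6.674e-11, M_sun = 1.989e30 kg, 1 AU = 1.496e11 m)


M = 0.92 * 1.989e30 kg = 1.82988e+30 kg; r = 5.9 AU * 1.496e11 m/AU = 8.8264e+11 m. U = -GM*m/r = -(6.674e-11 * 1.82988e+30 * 7000.0) / 8.8264e+11 = -9.686e+11

-9.686e+11 J


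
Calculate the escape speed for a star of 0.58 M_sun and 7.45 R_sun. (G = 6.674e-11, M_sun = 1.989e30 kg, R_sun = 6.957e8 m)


M = 0.58 * 1.989e30 kg = 1.15362e+30 kg; R = 7.45 * 6.957e8 m = 5.182965e+09 m. v_esc = sqrt(2GM/R) = sqrt(2 * 6.674e-11 * 1.15362e+30 / 5.182965e+09) = 172365.5023

172365.5023 m/s


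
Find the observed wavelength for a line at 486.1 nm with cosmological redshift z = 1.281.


lam_obs = lam_emit * (1 + z) = 486.1 * (1 + 1.281) = 1108.7941

1108.7941 nm


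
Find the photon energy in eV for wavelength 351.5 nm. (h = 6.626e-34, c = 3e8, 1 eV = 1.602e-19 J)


E = hc/lambda = 6.626e-34 * 3e8 / 3.515e-07 = 5.655e-19 J = 3.5301 eV

3.5301 eV


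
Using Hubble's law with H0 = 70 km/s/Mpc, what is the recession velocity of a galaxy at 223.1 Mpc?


v = H0 * d = 70 * 223.1 = 15617.0

15617.0 km/s


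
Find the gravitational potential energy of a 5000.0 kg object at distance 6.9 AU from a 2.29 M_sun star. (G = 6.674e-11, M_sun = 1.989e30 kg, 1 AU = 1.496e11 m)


M = 2.29 * 1.989e30 kg = 4.55481e+30 kg; r = 6.9 AU * 1.496e11 m/AU = 1.03224e+12 m. U = -GM*m/r = -(6.674e-11 * 4.55481e+30 * 5000.0) / 1.03224e+12 = -1.472e+12

-1.472e+12 J


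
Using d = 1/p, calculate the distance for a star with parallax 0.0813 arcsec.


d = 1/p = 1/0.0813 = 12.3001

12.3001 pc


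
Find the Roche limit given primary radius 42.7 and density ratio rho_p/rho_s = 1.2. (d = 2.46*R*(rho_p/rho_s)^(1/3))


d_Roche = 2.46 * 42.7 * 1.2^(1/3) = 111.6238

111.6238


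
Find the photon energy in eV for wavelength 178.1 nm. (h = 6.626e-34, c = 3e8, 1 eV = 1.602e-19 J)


E = hc/lambda = 6.626e-34 * 3e8 / 1.781e-07 = 1.116e-18 J = 6.967 eV

6.967 eV


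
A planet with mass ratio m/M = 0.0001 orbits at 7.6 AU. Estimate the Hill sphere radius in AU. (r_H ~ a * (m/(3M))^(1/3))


r_H = a * (m/3M)^(1/3) = 7.6 * (0.0001/3)^(1/3) = 0.2446

0.2446 AU


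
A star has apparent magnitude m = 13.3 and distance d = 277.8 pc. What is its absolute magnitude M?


M = m - 5*log10(d) + 5 = 13.3 - 5*log10(277.8) + 5 = 6.0813

6.0813


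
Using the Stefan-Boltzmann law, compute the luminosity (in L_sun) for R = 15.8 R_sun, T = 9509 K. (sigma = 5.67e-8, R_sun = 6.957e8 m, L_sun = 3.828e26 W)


R = 15.8 * 6.957e8 m = 1.099206e+10 m. L = 4*pi*R^2*sigma*T^4 = 4*pi*(1.099206e+10)^2 * 5.67e-8 * 9509^4 = 7.038668199e+29 W. L/L_sun = 7.038668199e+29 / 3.828e26 = 1838.7325

1838.7325 L_sun


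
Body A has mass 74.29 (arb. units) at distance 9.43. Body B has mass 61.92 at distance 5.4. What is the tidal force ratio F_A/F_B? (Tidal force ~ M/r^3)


Ratio = (M1/r1^3) / (M2/r2^3) = (74.29/9.43^3) / (61.92/5.4^3) = 0.2253

0.2253


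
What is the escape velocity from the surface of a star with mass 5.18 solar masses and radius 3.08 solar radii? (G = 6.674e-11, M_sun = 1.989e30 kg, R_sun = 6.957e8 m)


M = 5.18 * 1.989e30 kg = 1.030302e+31 kg; R = 3.08 * 6.957e8 m = 2.142756e+09 m. v_esc = sqrt(2GM/R) = sqrt(2 * 6.674e-11 * 1.030302e+31 / 2.142756e+09) = 801131.8731

801131.8731 m/s


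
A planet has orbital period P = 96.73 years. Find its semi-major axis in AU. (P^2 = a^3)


a = P^(2/3) = 96.73^(2/3) = 21.0721

21.0721 AU


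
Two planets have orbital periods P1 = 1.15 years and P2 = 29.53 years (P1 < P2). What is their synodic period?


1/P_syn = |1/P1 - 1/P2| = |1/1.15 - 1/29.53| => P_syn = 1.1966

1.1966 years


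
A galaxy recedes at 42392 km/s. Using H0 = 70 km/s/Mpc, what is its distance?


d = v / H0 = 42392 / 70 = 605.6

605.6 Mpc


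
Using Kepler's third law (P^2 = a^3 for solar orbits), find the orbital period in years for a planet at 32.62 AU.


P = a^(3/2) = 32.62^1.5 = 186.3056

186.3056 years


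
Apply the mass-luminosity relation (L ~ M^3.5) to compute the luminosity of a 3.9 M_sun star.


L/L_sun = (M/M_sun)^3.5 = 3.9^3.5 = 117.1456

117.1456 L_sun


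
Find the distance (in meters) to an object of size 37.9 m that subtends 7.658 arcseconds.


D = size / theta_rad, theta_rad = 7.658 * pi/(180*3600) = 3.713e-05, D = 1.021e+06

1.021e+06 m


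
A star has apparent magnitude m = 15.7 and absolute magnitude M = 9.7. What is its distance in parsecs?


d = 10^((m - M + 5)/5) = 10^((15.7 - 9.7 + 5)/5) = 158.4893

158.4893 pc


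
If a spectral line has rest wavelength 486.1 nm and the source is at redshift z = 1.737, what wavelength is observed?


lam_obs = lam_emit * (1 + z) = 486.1 * (1 + 1.737) = 1330.4557

1330.4557 nm


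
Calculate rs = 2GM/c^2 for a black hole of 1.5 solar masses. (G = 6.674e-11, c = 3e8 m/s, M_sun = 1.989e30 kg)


M = 1.5 * 1.989e30 kg = 2.9835e+30 kg. rs = 2GM/c^2 = 2 * 6.674e-11 * 2.9835e+30 / (3e8)^2 = 4424.862

4424.862 m


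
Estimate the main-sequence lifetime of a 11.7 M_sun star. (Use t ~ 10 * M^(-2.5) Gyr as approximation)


t = 10 * M^(-2.5) = 10 * 11.7^(-2.5) = 0.0214

0.0214 Gyr


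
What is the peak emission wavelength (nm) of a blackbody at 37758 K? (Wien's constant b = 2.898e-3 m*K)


lam_max = b / T = 2.898e-3 / 37758 = 7.675e-08 m = 76.7519 nm

76.7519 nm


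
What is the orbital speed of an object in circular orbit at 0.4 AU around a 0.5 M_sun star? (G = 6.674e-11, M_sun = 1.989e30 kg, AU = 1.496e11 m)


v = sqrt(GM/r) = sqrt(6.674e-11 * 9.945e+29 / 5.984e+10) = 33304.2534

33304.2534 m/s


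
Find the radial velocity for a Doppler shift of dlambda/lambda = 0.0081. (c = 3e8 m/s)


v = (dlambda/lambda) * c = 0.0081 * 3e8 = 2.430e+06

2.430e+06 m/s


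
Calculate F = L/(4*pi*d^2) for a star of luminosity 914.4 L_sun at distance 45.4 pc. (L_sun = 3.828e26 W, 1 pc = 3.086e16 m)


F = L / (4*pi*d^2) = 3.500e+29 / (4*pi*(1.401e+18)^2) = 1.419e-08

1.419e-08 W/m^2


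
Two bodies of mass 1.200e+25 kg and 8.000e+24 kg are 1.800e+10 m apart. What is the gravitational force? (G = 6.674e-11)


F = G*m1*m2/r^2 = 6.674e-11 * 1.200e+25 * 8.000e+24 / (1.800e+10)^2 = 6.674e-11 * 9.600e+49 / 3.240e+20 = 1.977e+19

1.977e+19 N


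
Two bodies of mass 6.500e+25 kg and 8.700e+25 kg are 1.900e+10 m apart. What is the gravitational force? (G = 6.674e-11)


F = G*m1*m2/r^2 = 6.674e-11 * 6.500e+25 * 8.700e+25 / (1.900e+10)^2 = 6.674e-11 * 5.655e+51 / 3.610e+20 = 1.045e+21

1.045e+21 N


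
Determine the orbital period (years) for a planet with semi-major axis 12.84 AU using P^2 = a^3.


P = a^(3/2) = 12.84^1.5 = 46.0095

46.0095 years


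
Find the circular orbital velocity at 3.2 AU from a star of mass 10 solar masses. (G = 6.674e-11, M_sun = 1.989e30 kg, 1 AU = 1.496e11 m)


v = sqrt(GM/r) = sqrt(6.674e-11 * 1.989e+31 / 4.787e+11) = 52658.6483

52658.6483 m/s


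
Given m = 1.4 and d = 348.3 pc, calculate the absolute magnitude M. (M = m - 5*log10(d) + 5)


M = m - 5*log10(d) + 5 = 1.4 - 5*log10(348.3) + 5 = -6.3098

-6.3098


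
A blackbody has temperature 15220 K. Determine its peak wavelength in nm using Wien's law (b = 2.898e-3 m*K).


lam_max = b / T = 2.898e-3 / 15220 = 1.904e-07 m = 190.4074 nm

190.4074 nm


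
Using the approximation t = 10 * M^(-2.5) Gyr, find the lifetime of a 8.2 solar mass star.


t = 10 * M^(-2.5) = 10 * 8.2^(-2.5) = 0.0519

0.0519 Gyr


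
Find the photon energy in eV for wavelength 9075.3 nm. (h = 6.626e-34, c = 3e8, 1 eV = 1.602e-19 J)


E = hc/lambda = 6.626e-34 * 3e8 / 9.075e-06 = 2.190e-20 J = 0.1367 eV

0.1367 eV


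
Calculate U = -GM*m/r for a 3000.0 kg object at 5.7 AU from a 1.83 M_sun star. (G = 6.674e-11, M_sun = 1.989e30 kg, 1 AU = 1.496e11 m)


M = 1.83 * 1.989e30 kg = 3.63987e+30 kg; r = 5.7 AU * 1.496e11 m/AU = 8.5272e+11 m. U = -GM*m/r = -(6.674e-11 * 3.63987e+30 * 3000.0) / 8.5272e+11 = -8.546e+11

-8.546e+11 J


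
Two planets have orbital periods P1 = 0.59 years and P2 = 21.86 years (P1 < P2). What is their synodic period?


1/P_syn = |1/P1 - 1/P2| = |1/0.59 - 1/21.86| => P_syn = 0.6064

0.6064 years


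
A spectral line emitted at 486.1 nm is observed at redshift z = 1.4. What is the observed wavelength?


lam_obs = lam_emit * (1 + z) = 486.1 * (1 + 1.4) = 1166.64

1166.64 nm


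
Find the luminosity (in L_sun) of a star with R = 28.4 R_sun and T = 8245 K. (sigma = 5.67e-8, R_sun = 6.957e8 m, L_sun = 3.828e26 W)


R = 28.4 * 6.957e8 m = 1.975788e+10 m. L = 4*pi*R^2*sigma*T^4 = 4*pi*(1.975788e+10)^2 * 5.67e-8 * 8245^4 = 1.285393945e+30 W. L/L_sun = 1.285393945e+30 / 3.828e26 = 3357.8734

3357.8734 L_sun


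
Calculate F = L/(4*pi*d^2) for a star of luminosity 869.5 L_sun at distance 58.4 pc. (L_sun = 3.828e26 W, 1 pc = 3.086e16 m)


F = L / (4*pi*d^2) = 3.328e+29 / (4*pi*(1.802e+18)^2) = 8.155e-09

8.155e-09 W/m^2


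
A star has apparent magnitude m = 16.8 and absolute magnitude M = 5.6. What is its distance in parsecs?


d = 10^((m - M + 5)/5) = 10^((16.8 - 5.6 + 5)/5) = 1737.8008

1737.8008 pc


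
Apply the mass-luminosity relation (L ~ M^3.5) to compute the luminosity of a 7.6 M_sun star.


L/L_sun = (M/M_sun)^3.5 = 7.6^3.5 = 1210.1733

1210.1733 L_sun


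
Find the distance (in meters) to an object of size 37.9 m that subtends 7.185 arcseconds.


D = size / theta_rad, theta_rad = 7.185 * pi/(180*3600) = 3.483e-05, D = 1.088e+06

1.088e+06 m


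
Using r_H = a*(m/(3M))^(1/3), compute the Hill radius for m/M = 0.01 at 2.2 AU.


r_H = a * (m/3M)^(1/3) = 2.2 * (0.01/3)^(1/3) = 0.3286

0.3286 AU


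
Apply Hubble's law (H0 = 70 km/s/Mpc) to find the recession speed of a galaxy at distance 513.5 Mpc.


v = H0 * d = 70 * 513.5 = 35945.0

35945.0 km/s


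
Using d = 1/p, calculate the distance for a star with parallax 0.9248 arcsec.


d = 1/p = 1/0.9248 = 1.0813

1.0813 pc


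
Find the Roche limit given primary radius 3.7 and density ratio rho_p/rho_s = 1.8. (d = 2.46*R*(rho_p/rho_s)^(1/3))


d_Roche = 2.46 * 3.7 * 1.8^(1/3) = 11.072

11.072


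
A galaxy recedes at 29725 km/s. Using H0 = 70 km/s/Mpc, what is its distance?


d = v / H0 = 29725 / 70 = 424.6429

424.6429 Mpc


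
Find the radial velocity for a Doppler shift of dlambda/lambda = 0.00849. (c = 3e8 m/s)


v = (dlambda/lambda) * c = 0.00849 * 3e8 = 2.547e+06

2.547e+06 m/s


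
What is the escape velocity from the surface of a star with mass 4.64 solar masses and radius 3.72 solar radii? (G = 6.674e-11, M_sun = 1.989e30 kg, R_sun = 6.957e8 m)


M = 4.64 * 1.989e30 kg = 9.22896e+30 kg; R = 3.72 * 6.957e8 m = 2.588004e+09 m. v_esc = sqrt(2GM/R) = sqrt(2 * 6.674e-11 * 9.22896e+30 / 2.588004e+09) = 689925.2017

689925.2017 m/s


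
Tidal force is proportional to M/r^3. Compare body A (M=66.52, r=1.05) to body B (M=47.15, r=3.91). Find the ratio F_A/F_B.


Ratio = (M1/r1^3) / (M2/r2^3) = (66.52/1.05^3) / (47.15/3.91^3) = 72.8506

72.8506


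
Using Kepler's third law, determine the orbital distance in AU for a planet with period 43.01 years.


a = P^(2/3) = 43.01^(2/3) = 12.2757

12.2757 AU


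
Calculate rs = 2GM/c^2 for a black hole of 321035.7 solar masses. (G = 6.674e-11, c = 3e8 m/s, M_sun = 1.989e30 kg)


M = 321035.7 * 1.989e30 kg = 6.385400073e+35 kg. rs = 2GM/c^2 = 2 * 6.674e-11 * 6.385400073e+35 / (3e8)^2 = 9.470e+08

9.470e+08 m


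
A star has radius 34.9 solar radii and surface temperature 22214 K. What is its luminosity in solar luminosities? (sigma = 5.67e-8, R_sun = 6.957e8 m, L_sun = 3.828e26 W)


R = 34.9 * 6.957e8 m = 2.427993e+10 m. L = 4*pi*R^2*sigma*T^4 = 4*pi*(2.427993e+10)^2 * 5.67e-8 * 22214^4 = 1.022809737e+32 W. L/L_sun = 1.022809737e+32 / 3.828e26 = 267191.6763

267191.6763 L_sun


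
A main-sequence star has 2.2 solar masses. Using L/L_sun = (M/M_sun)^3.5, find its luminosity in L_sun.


L/L_sun = (M/M_sun)^3.5 = 2.2^3.5 = 15.7935

15.7935 L_sun


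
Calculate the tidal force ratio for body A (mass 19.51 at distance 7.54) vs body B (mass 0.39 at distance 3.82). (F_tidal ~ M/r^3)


Ratio = (M1/r1^3) / (M2/r2^3) = (19.51/7.54^3) / (0.39/3.82^3) = 6.5053

6.5053


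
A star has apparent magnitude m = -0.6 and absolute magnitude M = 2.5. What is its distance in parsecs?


d = 10^((m - M + 5)/5) = 10^((-0.6 - 2.5 + 5)/5) = 2.3988

2.3988 pc


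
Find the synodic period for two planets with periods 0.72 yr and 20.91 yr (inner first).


1/P_syn = |1/P1 - 1/P2| = |1/0.72 - 1/20.91| => P_syn = 0.7457

0.7457 years


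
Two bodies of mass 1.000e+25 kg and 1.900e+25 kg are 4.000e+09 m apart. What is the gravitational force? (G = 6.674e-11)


F = G*m1*m2/r^2 = 6.674e-11 * 1.000e+25 * 1.900e+25 / (4.000e+09)^2 = 6.674e-11 * 1.900e+50 / 1.600e+19 = 7.925e+20

7.925e+20 N


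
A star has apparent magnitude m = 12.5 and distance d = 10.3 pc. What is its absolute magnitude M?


M = m - 5*log10(d) + 5 = 12.5 - 5*log10(10.3) + 5 = 12.4358

12.4358


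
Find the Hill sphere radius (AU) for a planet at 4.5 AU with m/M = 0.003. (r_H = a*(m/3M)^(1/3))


r_H = a * (m/3M)^(1/3) = 4.5 * (0.003/3)^(1/3) = 0.45

0.45 AU


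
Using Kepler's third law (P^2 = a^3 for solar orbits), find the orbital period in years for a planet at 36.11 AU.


P = a^(3/2) = 36.11^1.5 = 216.9908

216.9908 years


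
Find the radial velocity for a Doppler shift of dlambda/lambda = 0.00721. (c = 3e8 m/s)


v = (dlambda/lambda) * c = 0.00721 * 3e8 = 2.163e+06

2.163e+06 m/s


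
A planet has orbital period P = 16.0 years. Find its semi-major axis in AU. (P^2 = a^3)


a = P^(2/3) = 16.0^(2/3) = 6.3496

6.3496 AU


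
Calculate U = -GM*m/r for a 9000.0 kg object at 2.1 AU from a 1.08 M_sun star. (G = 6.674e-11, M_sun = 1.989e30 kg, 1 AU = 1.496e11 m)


M = 1.08 * 1.989e30 kg = 2.14812e+30 kg; r = 2.1 AU * 1.496e11 m/AU = 3.1416e+11 m. U = -GM*m/r = -(6.674e-11 * 2.14812e+30 * 9000.0) / 3.1416e+11 = -4.107e+12

-4.107e+12 J


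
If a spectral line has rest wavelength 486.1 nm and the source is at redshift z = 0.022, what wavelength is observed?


lam_obs = lam_emit * (1 + z) = 486.1 * (1 + 0.022) = 496.7942

496.7942 nm


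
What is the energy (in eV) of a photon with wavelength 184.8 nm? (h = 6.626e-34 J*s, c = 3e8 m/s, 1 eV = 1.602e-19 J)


E = hc/lambda = 6.626e-34 * 3e8 / 1.848e-07 = 1.076e-18 J = 6.7144 eV

6.7144 eV


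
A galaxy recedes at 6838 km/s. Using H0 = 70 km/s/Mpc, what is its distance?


d = v / H0 = 6838 / 70 = 97.6857

97.6857 Mpc


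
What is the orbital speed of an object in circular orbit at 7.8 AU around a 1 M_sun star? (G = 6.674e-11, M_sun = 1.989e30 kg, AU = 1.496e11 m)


v = sqrt(GM/r) = sqrt(6.674e-11 * 1.989e+30 / 1.167e+12) = 10665.8972

10665.8972 m/s


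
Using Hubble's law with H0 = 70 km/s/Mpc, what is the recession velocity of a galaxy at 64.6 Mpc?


v = H0 * d = 70 * 64.6 = 4522.0

4522.0 km/s


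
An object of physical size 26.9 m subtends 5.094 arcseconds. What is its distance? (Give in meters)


D = size / theta_rad, theta_rad = 5.094 * pi/(180*3600) = 2.470e-05, D = 1.089e+06

1.089e+06 m


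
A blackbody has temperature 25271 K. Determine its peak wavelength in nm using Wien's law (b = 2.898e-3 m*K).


lam_max = b / T = 2.898e-3 / 25271 = 1.147e-07 m = 114.6769 nm

114.6769 nm


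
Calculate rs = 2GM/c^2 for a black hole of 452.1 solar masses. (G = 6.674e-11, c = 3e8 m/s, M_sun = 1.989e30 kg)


M = 452.1 * 1.989e30 kg = 8.992269e+32 kg. rs = 2GM/c^2 = 2 * 6.674e-11 * 8.992269e+32 / (3e8)^2 = 1.334e+06

1.334e+06 m


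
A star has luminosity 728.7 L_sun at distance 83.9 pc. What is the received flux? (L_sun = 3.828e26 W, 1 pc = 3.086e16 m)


F = L / (4*pi*d^2) = 2.789e+29 / (4*pi*(2.589e+18)^2) = 3.311e-09

3.311e-09 W/m^2


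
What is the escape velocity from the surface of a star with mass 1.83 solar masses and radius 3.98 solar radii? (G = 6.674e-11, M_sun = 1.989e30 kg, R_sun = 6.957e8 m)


M = 1.83 * 1.989e30 kg = 3.63987e+30 kg; R = 3.98 * 6.957e8 m = 2.768886e+09 m. v_esc = sqrt(2GM/R) = sqrt(2 * 6.674e-11 * 3.63987e+30 / 2.768886e+09) = 418888.558

418888.558 m/s


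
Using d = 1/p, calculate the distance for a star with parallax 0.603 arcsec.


d = 1/p = 1/0.603 = 1.6584

1.6584 pc


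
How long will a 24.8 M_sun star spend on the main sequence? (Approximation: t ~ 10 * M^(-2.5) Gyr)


t = 10 * M^(-2.5) = 10 * 24.8^(-2.5) = 0.0033

0.0033 Gyr


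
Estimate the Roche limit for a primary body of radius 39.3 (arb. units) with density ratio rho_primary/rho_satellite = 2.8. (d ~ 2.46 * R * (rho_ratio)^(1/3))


d_Roche = 2.46 * 39.3 * 2.8^(1/3) = 136.2637

136.2637


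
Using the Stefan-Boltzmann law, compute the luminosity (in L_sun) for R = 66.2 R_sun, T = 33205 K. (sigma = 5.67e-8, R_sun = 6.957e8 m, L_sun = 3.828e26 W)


R = 66.2 * 6.957e8 m = 4.605534e+10 m. L = 4*pi*R^2*sigma*T^4 = 4*pi*(4.605534e+10)^2 * 5.67e-8 * 33205^4 = 1.837244038e+33 W. L/L_sun = 1.837244038e+33 / 3.828e26 = 4.799e+06

4.799e+06 L_sun


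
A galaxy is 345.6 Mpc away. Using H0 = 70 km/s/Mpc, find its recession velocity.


v = H0 * d = 70 * 345.6 = 24192.0

24192.0 km/s


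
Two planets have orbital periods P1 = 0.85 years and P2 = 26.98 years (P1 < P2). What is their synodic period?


1/P_syn = |1/P1 - 1/P2| = |1/0.85 - 1/26.98| => P_syn = 0.8777

0.8777 years


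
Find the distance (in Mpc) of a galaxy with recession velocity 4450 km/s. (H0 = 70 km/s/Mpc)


d = v / H0 = 4450 / 70 = 63.5714

63.5714 Mpc


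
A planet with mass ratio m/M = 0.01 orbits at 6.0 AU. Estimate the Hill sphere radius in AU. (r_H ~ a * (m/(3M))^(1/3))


r_H = a * (m/3M)^(1/3) = 6.0 * (0.01/3)^(1/3) = 0.8963

0.8963 AU


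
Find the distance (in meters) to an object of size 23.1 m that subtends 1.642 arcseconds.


D = size / theta_rad, theta_rad = 1.642 * pi/(180*3600) = 7.961e-06, D = 2.902e+06

2.902e+06 m


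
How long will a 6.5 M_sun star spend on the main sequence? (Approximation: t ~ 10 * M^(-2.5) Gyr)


t = 10 * M^(-2.5) = 10 * 6.5^(-2.5) = 0.0928

0.0928 Gyr


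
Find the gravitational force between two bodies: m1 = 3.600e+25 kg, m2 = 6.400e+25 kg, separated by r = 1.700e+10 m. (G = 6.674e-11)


F = G*m1*m2/r^2 = 6.674e-11 * 3.600e+25 * 6.400e+25 / (1.700e+10)^2 = 6.674e-11 * 2.304e+51 / 2.890e+20 = 5.321e+20

5.321e+20 N


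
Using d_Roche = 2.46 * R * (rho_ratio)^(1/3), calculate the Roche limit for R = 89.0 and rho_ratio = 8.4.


d_Roche = 2.46 * 89.0 * 8.4^(1/3) = 445.0596

445.0596


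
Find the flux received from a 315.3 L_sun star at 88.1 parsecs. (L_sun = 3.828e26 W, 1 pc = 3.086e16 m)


F = L / (4*pi*d^2) = 1.207e+29 / (4*pi*(2.719e+18)^2) = 1.299e-09

1.299e-09 W/m^2


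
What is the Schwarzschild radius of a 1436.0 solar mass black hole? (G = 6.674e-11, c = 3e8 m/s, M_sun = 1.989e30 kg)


M = 1436.0 * 1.989e30 kg = 2.856204e+33 kg. rs = 2GM/c^2 = 2 * 6.674e-11 * 2.856204e+33 / (3e8)^2 = 4.236e+06

4.236e+06 m


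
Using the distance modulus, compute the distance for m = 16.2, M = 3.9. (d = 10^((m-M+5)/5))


d = 10^((m - M + 5)/5) = 10^((16.2 - 3.9 + 5)/5) = 2884.0315

2884.0315 pc


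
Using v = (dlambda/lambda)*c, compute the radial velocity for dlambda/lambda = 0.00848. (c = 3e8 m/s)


v = (dlambda/lambda) * c = 0.00848 * 3e8 = 2.544e+06

2.544e+06 m/s


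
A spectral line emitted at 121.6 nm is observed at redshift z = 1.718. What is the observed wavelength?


lam_obs = lam_emit * (1 + z) = 121.6 * (1 + 1.718) = 330.5088

330.5088 nm


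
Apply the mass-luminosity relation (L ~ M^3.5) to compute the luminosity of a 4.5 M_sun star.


L/L_sun = (M/M_sun)^3.5 = 4.5^3.5 = 193.3053

193.3053 L_sun


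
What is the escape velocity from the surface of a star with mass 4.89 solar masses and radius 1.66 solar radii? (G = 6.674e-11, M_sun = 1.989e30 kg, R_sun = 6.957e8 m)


M = 4.89 * 1.989e30 kg = 9.72621e+30 kg; R = 1.66 * 6.957e8 m = 1.154862e+09 m. v_esc = sqrt(2GM/R) = sqrt(2 * 6.674e-11 * 9.72621e+30 / 1.154862e+09) = 1.060e+06

1.060e+06 m/s


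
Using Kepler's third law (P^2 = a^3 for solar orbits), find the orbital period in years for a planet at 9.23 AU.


P = a^(3/2) = 9.23^1.5 = 28.0416

28.0416 years


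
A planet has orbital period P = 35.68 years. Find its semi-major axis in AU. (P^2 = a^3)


a = P^(2/3) = 35.68^(2/3) = 10.838

10.838 AU


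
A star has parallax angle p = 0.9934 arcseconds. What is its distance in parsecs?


d = 1/p = 1/0.9934 = 1.0066

1.0066 pc


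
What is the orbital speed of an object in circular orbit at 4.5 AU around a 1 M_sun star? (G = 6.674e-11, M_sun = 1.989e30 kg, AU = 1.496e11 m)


v = sqrt(GM/r) = sqrt(6.674e-11 * 1.989e+30 / 6.732e+11) = 14042.3062

14042.3062 m/s


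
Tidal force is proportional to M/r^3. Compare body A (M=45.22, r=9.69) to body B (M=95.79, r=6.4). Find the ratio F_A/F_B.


Ratio = (M1/r1^3) / (M2/r2^3) = (45.22/9.69^3) / (95.79/6.4^3) = 0.136

0.136


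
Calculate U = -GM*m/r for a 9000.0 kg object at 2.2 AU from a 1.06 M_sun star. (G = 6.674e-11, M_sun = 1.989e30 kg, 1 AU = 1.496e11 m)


M = 1.06 * 1.989e30 kg = 2.10834e+30 kg; r = 2.2 AU * 1.496e11 m/AU = 3.2912e+11 m. U = -GM*m/r = -(6.674e-11 * 2.10834e+30 * 9000.0) / 3.2912e+11 = -3.848e+12

-3.848e+12 J


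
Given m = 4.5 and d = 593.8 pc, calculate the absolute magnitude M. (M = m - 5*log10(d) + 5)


M = m - 5*log10(d) + 5 = 4.5 - 5*log10(593.8) + 5 = -4.3682

-4.3682


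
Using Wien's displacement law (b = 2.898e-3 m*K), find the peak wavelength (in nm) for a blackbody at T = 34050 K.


lam_max = b / T = 2.898e-3 / 34050 = 8.511e-08 m = 85.1101 nm

85.1101 nm


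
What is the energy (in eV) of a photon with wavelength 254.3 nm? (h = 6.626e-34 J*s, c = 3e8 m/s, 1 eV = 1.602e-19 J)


E = hc/lambda = 6.626e-34 * 3e8 / 2.543e-07 = 7.817e-19 J = 4.8794 eV

4.8794 eV


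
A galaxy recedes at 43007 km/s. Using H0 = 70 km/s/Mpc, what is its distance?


d = v / H0 = 43007 / 70 = 614.3857

614.3857 Mpc


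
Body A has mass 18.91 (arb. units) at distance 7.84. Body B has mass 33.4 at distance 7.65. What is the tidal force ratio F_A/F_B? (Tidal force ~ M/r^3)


Ratio = (M1/r1^3) / (M2/r2^3) = (18.91/7.84^3) / (33.4/7.65^3) = 0.526

0.526


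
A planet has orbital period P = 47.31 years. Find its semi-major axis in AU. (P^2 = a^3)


a = P^(2/3) = 47.31^(2/3) = 13.0808

13.0808 AU


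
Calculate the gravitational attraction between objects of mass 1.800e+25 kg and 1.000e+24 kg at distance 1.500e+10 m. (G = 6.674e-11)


F = G*m1*m2/r^2 = 6.674e-11 * 1.800e+25 * 1.000e+24 / (1.500e+10)^2 = 6.674e-11 * 1.800e+49 / 2.250e+20 = 5.339e+18

5.339e+18 N


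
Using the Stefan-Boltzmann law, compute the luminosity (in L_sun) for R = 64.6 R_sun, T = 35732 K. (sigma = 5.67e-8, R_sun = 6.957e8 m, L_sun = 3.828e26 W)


R = 64.6 * 6.957e8 m = 4.494222e+10 m. L = 4*pi*R^2*sigma*T^4 = 4*pi*(4.494222e+10)^2 * 5.67e-8 * 35732^4 = 2.346017605e+33 W. L/L_sun = 2.346017605e+33 / 3.828e26 = 6.129e+06

6.129e+06 L_sun


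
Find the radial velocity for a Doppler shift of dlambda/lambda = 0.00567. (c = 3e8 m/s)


v = (dlambda/lambda) * c = 0.00567 * 3e8 = 1.701e+06

1.701e+06 m/s


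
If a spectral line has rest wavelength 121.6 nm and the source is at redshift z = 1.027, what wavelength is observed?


lam_obs = lam_emit * (1 + z) = 121.6 * (1 + 1.027) = 246.4832

246.4832 nm


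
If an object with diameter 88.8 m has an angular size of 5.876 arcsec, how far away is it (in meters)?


D = size / theta_rad, theta_rad = 5.876 * pi/(180*3600) = 2.849e-05, D = 3.117e+06

3.117e+06 m


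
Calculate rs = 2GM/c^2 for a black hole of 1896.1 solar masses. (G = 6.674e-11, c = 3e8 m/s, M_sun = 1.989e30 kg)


M = 1896.1 * 1.989e30 kg = 3.7713429e+33 kg. rs = 2GM/c^2 = 2 * 6.674e-11 * 3.7713429e+33 / (3e8)^2 = 5.593e+06

5.593e+06 m


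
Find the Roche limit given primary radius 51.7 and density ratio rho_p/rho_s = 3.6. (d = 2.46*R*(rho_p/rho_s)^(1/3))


d_Roche = 2.46 * 51.7 * 3.6^(1/3) = 194.9215

194.9215


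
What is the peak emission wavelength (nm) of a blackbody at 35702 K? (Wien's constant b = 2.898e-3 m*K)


lam_max = b / T = 2.898e-3 / 35702 = 8.117e-08 m = 81.1719 nm

81.1719 nm


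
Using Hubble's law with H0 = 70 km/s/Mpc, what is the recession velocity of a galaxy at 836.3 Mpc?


v = H0 * d = 70 * 836.3 = 58541.0

58541.0 km/s


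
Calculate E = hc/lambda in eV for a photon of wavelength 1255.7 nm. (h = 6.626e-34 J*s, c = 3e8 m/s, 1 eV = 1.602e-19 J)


E = hc/lambda = 6.626e-34 * 3e8 / 1.256e-06 = 1.583e-19 J = 0.9882 eV

0.9882 eV


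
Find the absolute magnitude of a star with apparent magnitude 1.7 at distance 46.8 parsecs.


M = m - 5*log10(d) + 5 = 1.7 - 5*log10(46.8) + 5 = -1.6512

-1.6512


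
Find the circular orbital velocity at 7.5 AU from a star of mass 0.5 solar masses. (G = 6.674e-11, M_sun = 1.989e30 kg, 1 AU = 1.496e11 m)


v = sqrt(GM/r) = sqrt(6.674e-11 * 9.945e+29 / 1.122e+12) = 7691.2879

7691.2879 m/s


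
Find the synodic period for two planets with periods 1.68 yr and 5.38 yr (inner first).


1/P_syn = |1/P1 - 1/P2| = |1/1.68 - 1/5.38| => P_syn = 2.4428

2.4428 years


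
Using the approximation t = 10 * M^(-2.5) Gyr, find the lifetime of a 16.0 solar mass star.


t = 10 * M^(-2.5) = 10 * 16.0^(-2.5) = 0.0098

0.0098 Gyr


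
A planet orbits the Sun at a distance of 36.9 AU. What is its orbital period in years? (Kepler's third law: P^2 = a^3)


P = a^(3/2) = 36.9^1.5 = 224.1504

224.1504 years
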